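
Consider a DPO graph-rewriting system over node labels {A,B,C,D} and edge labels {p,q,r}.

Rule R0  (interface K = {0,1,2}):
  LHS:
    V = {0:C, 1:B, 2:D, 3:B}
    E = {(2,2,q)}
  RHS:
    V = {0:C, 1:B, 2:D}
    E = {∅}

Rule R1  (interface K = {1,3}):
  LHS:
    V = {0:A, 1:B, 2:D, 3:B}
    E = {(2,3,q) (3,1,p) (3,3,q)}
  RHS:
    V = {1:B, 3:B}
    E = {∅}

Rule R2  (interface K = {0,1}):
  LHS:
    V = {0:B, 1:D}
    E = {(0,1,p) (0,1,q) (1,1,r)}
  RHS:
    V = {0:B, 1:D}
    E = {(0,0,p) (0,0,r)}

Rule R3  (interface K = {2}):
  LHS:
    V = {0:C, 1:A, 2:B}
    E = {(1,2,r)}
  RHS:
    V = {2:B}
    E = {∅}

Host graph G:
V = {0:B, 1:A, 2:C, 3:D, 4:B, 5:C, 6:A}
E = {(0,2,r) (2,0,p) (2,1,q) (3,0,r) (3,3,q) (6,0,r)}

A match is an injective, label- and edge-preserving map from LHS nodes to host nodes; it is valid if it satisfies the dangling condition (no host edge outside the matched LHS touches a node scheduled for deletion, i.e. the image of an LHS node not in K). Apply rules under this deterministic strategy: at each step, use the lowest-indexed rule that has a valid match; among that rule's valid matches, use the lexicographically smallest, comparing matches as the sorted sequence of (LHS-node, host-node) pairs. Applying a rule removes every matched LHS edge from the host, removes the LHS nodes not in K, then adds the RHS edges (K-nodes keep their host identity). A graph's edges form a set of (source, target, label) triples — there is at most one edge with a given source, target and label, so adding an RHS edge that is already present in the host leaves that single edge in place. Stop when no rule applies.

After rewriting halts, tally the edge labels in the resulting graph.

[0] host  ⇒  7 nodes, 6 edges  {0-r->2 2-p->0 2-q->1 3-r->0 3-q->3 6-r->0}
[1] R0 @ {0↦2, 1↦0, 2↦3, 3↦4}  ⇒  6 nodes, 5 edges  {0-r->2 2-p->0 2-q->1 3-r->0 6-r->0}
[2] R3 @ {0↦5, 1↦6, 2↦0}  ⇒  4 nodes, 4 edges  {0-r->2 2-p->0 2-q->1 3-r->0}
halt: no rule applies after step 2
NF edges: [(0, 2, 'r'), (2, 0, 'p'), (2, 1, 'q'), (3, 0, 'r')]

Answer: p:1 q:1 r:2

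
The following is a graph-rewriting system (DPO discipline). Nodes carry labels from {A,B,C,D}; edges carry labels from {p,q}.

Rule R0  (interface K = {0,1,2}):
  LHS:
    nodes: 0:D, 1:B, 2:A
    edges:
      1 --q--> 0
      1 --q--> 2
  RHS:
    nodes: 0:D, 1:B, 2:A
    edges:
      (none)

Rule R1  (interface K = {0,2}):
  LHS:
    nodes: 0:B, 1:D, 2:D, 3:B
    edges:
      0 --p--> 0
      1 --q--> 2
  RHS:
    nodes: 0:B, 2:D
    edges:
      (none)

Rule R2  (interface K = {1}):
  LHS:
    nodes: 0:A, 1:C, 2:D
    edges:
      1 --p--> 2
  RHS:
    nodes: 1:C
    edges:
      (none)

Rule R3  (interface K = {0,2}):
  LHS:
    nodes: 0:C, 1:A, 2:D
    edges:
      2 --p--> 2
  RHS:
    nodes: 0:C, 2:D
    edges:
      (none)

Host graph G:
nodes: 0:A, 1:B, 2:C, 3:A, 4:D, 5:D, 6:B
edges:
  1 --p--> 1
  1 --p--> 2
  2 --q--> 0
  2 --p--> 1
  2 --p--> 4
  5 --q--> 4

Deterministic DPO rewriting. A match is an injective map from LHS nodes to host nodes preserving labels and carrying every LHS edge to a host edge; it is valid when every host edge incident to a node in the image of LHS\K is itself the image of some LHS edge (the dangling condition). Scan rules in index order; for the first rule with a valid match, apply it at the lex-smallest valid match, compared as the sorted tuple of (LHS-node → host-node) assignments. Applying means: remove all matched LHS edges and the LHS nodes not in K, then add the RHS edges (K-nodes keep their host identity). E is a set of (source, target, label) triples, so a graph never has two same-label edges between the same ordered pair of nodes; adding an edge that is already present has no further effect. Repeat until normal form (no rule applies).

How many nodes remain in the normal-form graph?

[0] host  ⇒  7 nodes, 6 edges  {1-p->1 1-p->2 2-q->0 2-p->1 2-p->4 5-q->4}
[1] R1 @ {0↦1, 1↦5, 2↦4, 3↦6}  ⇒  5 nodes, 4 edges  {1-p->2 2-q->0 2-p->1 2-p->4}
[2] R2 @ {0↦3, 1↦2, 2↦4}  ⇒  3 nodes, 3 edges  {1-p->2 2-q->0 2-p->1}
final graph: no rule applies after step 2
NF nodes: {0:A, 1:B, 2:C}

Answer: 3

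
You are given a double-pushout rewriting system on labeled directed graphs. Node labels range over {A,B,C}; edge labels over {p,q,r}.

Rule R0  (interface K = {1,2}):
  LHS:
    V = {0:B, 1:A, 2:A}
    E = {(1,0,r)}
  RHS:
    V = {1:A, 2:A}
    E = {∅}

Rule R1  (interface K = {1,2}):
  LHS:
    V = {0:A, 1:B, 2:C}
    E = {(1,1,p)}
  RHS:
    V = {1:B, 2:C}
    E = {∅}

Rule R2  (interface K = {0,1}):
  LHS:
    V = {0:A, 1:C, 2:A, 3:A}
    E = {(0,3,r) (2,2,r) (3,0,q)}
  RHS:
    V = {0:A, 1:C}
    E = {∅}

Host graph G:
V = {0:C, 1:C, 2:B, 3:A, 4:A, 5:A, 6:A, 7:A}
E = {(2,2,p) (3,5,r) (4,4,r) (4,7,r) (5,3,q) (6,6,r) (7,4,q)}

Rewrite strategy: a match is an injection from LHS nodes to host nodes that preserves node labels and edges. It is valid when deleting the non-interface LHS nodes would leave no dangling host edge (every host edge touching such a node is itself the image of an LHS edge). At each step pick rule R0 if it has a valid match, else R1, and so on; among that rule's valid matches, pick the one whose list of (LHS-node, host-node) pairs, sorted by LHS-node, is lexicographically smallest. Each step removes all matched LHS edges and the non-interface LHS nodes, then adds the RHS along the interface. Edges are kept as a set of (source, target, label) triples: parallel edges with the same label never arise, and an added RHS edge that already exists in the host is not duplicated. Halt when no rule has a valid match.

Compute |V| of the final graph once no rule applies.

initial: |V|=8 |E|=7  E = 2-p->2 3-r->5 4-r->4 4-r->7 5-q->3 6-r->6 7-q->4
step 1: apply R2 at {0↦3, 1↦0, 2↦6, 3↦5}  → |V|=6 |E|=4  E = 2-p->2 4-r->4 4-r->7 7-q->4
step 2: apply R1 at {0↦3, 1↦2, 2↦0}  → |V|=5 |E|=3  E = 4-r->4 4-r->7 7-q->4
normal form: no rule applies after step 2
NF nodes: {0:C, 1:C, 2:B, 4:A, 7:A}

Answer: 5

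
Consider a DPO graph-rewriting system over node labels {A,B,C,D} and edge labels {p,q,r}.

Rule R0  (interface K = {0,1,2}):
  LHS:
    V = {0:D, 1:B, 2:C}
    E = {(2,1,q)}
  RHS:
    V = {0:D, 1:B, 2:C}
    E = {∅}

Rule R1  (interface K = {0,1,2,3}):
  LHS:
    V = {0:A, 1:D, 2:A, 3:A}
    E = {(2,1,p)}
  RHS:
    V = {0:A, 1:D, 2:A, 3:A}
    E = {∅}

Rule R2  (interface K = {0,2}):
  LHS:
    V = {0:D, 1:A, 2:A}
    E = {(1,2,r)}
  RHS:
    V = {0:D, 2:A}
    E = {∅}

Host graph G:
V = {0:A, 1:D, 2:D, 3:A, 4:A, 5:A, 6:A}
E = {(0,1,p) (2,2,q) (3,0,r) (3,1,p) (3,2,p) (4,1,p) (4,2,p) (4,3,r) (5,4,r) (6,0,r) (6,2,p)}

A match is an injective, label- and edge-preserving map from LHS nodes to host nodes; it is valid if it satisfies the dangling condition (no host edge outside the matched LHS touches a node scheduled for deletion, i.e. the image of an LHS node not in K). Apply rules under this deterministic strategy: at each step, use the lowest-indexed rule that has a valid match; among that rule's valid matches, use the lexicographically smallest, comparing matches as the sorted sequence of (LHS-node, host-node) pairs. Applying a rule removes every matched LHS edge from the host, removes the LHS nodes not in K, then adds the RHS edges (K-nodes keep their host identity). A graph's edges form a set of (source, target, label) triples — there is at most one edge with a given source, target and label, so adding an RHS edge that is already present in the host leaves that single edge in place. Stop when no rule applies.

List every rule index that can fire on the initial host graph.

Answer: [R1,R2]

Derivation:
R0: no valid match — LHS pattern not found
R1: 72 valid matches — {0↦0, 1↦1, 2↦3, 3↦4}, {0↦0, 1↦1, 2↦3, 3↦5}, {0↦0, 1↦1, 2↦3, 3↦6} (+69 more)
R2: 2 valid matches — {0↦1, 1↦5, 2↦4}, {0↦2, 1↦5, 2↦4}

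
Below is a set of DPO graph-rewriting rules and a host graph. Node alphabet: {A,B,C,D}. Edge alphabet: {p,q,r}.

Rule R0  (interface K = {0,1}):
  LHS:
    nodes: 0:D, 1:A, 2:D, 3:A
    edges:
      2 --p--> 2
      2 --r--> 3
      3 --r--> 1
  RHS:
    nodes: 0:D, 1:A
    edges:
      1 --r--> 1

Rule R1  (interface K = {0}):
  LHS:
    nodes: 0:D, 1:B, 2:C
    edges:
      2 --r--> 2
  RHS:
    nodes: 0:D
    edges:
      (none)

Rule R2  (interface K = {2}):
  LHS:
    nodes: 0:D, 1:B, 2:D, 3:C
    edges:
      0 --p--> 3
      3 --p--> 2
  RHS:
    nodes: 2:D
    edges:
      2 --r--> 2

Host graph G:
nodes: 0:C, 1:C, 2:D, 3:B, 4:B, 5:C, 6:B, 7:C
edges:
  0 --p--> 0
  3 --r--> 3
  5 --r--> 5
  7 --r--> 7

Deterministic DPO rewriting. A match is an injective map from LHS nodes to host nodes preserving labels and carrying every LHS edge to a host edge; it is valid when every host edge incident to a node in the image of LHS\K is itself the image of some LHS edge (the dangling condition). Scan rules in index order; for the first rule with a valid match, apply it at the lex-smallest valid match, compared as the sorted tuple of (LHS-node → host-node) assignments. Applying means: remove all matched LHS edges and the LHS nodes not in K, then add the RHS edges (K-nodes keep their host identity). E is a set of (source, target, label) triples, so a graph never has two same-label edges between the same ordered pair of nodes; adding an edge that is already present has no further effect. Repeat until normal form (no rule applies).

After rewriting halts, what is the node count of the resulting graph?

start.  V:8 E:4  edges: 0-p->0 3-r->3 5-r->5 7-r->7
1. fire R1 via {0↦2, 1↦4, 2↦5}  →  V:6 E:3  edges: 0-p->0 3-r->3 7-r->7
2. fire R1 via {0↦2, 1↦6, 2↦7}  →  V:4 E:2  edges: 0-p->0 3-r->3
halt: no rule applies after step 2
NF nodes: {0:C, 1:C, 2:D, 3:B}

Answer: 4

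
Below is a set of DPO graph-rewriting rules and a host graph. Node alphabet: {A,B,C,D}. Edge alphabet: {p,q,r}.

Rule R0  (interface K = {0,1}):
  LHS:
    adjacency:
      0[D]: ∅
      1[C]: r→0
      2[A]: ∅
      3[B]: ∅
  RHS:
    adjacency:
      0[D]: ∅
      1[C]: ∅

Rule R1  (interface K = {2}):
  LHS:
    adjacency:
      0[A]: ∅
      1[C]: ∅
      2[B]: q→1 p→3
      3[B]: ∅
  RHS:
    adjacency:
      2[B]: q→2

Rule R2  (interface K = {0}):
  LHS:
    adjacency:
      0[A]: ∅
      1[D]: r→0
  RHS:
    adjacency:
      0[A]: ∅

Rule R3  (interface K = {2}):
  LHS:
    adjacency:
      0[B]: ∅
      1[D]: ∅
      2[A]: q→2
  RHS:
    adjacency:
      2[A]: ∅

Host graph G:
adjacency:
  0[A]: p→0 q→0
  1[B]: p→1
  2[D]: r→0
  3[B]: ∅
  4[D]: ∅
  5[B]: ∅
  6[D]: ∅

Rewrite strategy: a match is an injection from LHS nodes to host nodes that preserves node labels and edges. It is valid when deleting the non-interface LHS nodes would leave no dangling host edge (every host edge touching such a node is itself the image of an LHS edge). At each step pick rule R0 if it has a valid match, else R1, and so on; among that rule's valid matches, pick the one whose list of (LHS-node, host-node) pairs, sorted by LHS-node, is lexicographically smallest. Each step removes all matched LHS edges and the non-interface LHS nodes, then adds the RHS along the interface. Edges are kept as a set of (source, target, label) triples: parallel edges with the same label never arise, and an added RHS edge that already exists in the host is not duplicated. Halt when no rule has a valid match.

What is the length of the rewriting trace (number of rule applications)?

Answer: 2

Steps:
[0] host  ⇒  7 nodes, 4 edges  {0-p->0 0-q->0 1-p->1 2-r->0}
[1] R2 @ {0↦0, 1↦2}  ⇒  6 nodes, 3 edges  {0-p->0 0-q->0 1-p->1}
[2] R3 @ {0↦3, 1↦4, 2↦0}  ⇒  4 nodes, 2 edges  {0-p->0 1-p->1}
normal form: no rule applies after step 2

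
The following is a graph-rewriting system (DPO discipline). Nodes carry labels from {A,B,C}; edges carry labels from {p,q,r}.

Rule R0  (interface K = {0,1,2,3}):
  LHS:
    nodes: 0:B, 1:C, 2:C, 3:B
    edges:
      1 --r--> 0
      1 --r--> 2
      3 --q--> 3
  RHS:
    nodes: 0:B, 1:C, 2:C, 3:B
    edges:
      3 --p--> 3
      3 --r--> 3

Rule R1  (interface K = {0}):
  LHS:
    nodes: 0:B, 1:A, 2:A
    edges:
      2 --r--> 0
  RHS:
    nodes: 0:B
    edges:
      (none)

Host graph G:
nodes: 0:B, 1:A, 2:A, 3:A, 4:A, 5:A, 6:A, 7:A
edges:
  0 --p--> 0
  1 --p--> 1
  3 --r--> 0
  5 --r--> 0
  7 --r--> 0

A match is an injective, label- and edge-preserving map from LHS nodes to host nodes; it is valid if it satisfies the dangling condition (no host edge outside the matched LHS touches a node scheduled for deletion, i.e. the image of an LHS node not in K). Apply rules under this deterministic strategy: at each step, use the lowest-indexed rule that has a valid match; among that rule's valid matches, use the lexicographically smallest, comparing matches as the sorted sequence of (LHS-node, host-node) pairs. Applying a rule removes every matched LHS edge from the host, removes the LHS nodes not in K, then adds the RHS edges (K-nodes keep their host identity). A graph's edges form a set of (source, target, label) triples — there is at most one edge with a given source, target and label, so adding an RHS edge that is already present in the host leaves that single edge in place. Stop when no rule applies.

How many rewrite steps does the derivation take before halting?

initial: |V|=8 |E|=5  E = 0-p->0 1-p->1 3-r->0 5-r->0 7-r->0
step 1: apply R1 at {0↦0, 1↦2, 2↦3}  → |V|=6 |E|=4  E = 0-p->0 1-p->1 5-r->0 7-r->0
step 2: apply R1 at {0↦0, 1↦4, 2↦5}  → |V|=4 |E|=3  E = 0-p->0 1-p->1 7-r->0
step 3: apply R1 at {0↦0, 1↦6, 2↦7}  → |V|=2 |E|=2  E = 0-p->0 1-p->1
final graph: no rule applies after step 3

Answer: 3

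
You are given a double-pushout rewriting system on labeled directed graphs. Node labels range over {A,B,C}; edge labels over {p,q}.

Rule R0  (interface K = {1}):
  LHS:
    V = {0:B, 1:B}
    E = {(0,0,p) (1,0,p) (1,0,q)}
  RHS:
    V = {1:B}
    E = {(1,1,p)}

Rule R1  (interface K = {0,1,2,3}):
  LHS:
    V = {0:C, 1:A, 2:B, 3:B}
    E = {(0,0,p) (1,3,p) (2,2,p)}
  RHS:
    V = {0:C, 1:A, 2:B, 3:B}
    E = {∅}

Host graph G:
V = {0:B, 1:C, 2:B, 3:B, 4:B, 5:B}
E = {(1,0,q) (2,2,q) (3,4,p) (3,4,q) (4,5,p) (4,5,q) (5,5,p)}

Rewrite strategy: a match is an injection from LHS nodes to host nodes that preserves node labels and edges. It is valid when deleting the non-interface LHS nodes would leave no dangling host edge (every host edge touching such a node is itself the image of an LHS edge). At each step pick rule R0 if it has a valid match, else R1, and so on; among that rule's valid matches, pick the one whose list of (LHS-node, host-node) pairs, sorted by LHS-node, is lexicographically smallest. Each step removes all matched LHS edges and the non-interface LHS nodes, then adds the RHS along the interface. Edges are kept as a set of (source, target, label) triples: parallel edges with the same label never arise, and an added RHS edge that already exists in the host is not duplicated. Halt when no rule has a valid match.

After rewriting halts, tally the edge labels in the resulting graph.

start.  V:6 E:7  edges: 1-q->0 2-q->2 3-p->4 3-q->4 4-p->5 4-q->5 5-p->5
1. fire R0 via {0↦5, 1↦4}  →  V:5 E:5  edges: 1-q->0 2-q->2 3-p->4 3-q->4 4-p->4
2. fire R0 via {0↦4, 1↦3}  →  V:4 E:3  edges: 1-q->0 2-q->2 3-p->3
final graph: no rule applies after step 2
NF edges: [(1, 0, 'q'), (2, 2, 'q'), (3, 3, 'p')]

Answer: p:1 q:2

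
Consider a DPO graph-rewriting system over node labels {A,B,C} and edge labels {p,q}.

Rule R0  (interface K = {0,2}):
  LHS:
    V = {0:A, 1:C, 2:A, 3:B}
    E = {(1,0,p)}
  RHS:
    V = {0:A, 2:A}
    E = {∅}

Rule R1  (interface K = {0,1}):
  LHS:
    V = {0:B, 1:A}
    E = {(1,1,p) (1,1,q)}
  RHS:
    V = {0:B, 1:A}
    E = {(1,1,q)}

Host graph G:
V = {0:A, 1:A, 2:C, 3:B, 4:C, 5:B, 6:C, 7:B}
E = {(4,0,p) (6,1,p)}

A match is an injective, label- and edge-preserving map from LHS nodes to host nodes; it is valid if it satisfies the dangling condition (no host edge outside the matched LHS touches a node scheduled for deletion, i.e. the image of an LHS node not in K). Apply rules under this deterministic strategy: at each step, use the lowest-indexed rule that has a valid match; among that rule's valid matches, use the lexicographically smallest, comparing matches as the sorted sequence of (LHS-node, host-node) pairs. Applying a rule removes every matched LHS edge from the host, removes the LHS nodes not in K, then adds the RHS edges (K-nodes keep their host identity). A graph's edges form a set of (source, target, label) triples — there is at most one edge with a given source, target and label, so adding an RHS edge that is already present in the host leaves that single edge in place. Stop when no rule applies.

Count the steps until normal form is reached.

Answer: 2

Rewrite trace:
start.  V:8 E:2  edges: 4-p->0 6-p->1
1. fire R0 via {0↦0, 1↦4, 2↦1, 3↦3}  →  V:6 E:1  edges: 6-p->1
2. fire R0 via {0↦1, 1↦6, 2↦0, 3↦5}  →  V:4 E:0  edges: ∅
halt: no rule applies after step 2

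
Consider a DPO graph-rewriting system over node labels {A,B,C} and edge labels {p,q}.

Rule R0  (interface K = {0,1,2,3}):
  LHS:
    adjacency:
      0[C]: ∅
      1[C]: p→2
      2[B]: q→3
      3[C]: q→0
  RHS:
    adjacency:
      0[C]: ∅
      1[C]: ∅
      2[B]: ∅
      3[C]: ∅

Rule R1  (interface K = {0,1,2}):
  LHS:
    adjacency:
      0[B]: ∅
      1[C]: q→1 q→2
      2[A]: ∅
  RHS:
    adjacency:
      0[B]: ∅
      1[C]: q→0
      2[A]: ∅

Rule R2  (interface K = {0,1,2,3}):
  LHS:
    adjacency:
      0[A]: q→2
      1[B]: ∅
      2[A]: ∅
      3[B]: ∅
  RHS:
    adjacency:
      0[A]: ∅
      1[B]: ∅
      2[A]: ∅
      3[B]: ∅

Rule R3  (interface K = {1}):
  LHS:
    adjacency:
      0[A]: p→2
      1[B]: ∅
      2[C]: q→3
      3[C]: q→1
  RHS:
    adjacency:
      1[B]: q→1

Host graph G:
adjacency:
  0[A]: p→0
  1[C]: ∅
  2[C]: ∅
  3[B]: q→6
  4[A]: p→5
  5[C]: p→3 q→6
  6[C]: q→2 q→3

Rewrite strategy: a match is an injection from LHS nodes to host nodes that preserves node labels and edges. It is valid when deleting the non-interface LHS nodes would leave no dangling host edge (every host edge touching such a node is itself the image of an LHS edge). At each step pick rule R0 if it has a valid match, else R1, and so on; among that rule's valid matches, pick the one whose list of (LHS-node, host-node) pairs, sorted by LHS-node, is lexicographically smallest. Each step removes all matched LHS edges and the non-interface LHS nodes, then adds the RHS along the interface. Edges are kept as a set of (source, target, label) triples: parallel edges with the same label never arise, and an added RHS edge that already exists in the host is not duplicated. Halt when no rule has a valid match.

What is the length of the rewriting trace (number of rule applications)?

Answer: 2

Derivation:
[0] host  ⇒  7 nodes, 7 edges  {0-p->0 3-q->6 4-p->5 5-p->3 5-q->6 6-q->2 6-q->3}
[1] R0 @ {0↦2, 1↦5, 2↦3, 3↦6}  ⇒  7 nodes, 4 edges  {0-p->0 4-p->5 5-q->6 6-q->3}
[2] R3 @ {0↦4, 1↦3, 2↦5, 3↦6}  ⇒  4 nodes, 2 edges  {0-p->0 3-q->3}
halt: no rule applies after step 2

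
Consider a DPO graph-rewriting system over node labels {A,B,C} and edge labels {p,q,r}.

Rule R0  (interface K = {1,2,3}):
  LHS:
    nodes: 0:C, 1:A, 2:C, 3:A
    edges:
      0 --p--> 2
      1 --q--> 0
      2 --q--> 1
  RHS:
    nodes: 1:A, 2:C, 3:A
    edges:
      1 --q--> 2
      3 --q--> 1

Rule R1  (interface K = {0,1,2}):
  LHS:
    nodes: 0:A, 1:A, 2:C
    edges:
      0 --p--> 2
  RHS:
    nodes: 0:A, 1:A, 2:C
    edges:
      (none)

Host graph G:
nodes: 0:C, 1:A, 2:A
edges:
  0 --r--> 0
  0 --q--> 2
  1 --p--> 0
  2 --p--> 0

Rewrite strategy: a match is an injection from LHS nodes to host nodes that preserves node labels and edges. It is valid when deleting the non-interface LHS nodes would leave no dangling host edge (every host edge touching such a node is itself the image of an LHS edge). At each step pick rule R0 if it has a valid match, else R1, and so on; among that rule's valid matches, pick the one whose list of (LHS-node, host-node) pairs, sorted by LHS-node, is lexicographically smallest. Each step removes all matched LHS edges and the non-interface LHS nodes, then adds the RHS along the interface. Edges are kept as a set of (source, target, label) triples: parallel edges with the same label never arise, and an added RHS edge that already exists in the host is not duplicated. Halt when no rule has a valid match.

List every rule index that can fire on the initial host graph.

Answer: [R1]

Steps:
R0: no valid match — LHS pattern not found
R1: 2 valid matches — {0↦1, 1↦2, 2↦0}, {0↦2, 1↦1, 2↦0}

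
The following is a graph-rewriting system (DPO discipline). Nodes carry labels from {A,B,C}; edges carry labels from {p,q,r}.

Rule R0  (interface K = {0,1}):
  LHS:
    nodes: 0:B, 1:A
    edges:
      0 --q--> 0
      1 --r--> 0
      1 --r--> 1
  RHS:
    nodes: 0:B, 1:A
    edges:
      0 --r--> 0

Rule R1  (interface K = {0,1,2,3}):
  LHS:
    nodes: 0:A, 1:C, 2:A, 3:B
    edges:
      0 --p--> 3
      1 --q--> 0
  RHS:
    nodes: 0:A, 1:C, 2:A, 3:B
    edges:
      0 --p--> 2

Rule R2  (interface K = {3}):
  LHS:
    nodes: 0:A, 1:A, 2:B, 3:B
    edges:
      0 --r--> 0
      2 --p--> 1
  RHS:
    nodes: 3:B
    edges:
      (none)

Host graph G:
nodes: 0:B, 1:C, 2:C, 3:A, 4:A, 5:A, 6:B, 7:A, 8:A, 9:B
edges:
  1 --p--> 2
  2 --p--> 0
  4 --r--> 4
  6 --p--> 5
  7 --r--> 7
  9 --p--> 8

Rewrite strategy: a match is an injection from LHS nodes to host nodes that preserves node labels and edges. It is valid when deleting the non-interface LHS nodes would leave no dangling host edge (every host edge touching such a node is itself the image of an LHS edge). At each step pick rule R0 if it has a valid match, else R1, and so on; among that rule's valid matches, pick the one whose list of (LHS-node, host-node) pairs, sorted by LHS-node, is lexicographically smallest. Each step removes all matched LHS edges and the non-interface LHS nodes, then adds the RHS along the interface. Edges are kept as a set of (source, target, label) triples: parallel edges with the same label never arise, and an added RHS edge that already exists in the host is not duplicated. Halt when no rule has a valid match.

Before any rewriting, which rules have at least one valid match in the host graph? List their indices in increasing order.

R0: no valid match — LHS pattern not found
R1: no valid match — LHS pattern not found
R2: 8 valid matches — {0↦4, 1↦5, 2↦6, 3↦0}, {0↦4, 1↦5, 2↦6, 3↦9}, {0↦4, 1↦8, 2↦9, 3↦0} (+5 more)

Answer: [R2]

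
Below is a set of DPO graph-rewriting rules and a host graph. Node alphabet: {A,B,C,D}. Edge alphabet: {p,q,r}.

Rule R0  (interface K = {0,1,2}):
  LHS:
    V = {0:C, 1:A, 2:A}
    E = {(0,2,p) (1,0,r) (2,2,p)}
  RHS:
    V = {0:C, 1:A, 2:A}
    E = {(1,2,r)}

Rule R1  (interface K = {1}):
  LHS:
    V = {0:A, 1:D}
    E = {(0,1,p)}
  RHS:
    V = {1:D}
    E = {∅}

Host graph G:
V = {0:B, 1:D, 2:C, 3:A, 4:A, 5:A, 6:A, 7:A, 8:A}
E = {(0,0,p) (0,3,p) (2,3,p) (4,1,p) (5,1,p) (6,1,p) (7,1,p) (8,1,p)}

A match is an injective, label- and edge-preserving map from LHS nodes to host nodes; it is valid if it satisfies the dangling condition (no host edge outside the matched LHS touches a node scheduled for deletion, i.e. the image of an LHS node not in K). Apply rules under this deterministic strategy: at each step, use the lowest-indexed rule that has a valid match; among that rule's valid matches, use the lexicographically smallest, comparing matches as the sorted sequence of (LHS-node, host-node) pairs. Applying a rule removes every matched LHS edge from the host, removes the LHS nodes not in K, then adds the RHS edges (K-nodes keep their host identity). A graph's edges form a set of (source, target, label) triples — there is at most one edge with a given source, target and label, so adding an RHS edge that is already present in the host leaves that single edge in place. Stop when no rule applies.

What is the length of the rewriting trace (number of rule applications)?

[0] host  ⇒  9 nodes, 8 edges  {0-p->0 0-p->3 2-p->3 4-p->1 5-p->1 6-p->1 7-p->1 8-p->1}
[1] R1 @ {0↦4, 1↦1}  ⇒  8 nodes, 7 edges  {0-p->0 0-p->3 2-p->3 5-p->1 6-p->1 7-p->1 8-p->1}
[2] R1 @ {0↦5, 1↦1}  ⇒  7 nodes, 6 edges  {0-p->0 0-p->3 2-p->3 6-p->1 7-p->1 8-p->1}
[3] R1 @ {0↦6, 1↦1}  ⇒  6 nodes, 5 edges  {0-p->0 0-p->3 2-p->3 7-p->1 8-p->1}
[4] R1 @ {0↦7, 1↦1}  ⇒  5 nodes, 4 edges  {0-p->0 0-p->3 2-p->3 8-p->1}
[5] R1 @ {0↦8, 1↦1}  ⇒  4 nodes, 3 edges  {0-p->0 0-p->3 2-p->3}
final graph: no rule applies after step 5

Answer: 5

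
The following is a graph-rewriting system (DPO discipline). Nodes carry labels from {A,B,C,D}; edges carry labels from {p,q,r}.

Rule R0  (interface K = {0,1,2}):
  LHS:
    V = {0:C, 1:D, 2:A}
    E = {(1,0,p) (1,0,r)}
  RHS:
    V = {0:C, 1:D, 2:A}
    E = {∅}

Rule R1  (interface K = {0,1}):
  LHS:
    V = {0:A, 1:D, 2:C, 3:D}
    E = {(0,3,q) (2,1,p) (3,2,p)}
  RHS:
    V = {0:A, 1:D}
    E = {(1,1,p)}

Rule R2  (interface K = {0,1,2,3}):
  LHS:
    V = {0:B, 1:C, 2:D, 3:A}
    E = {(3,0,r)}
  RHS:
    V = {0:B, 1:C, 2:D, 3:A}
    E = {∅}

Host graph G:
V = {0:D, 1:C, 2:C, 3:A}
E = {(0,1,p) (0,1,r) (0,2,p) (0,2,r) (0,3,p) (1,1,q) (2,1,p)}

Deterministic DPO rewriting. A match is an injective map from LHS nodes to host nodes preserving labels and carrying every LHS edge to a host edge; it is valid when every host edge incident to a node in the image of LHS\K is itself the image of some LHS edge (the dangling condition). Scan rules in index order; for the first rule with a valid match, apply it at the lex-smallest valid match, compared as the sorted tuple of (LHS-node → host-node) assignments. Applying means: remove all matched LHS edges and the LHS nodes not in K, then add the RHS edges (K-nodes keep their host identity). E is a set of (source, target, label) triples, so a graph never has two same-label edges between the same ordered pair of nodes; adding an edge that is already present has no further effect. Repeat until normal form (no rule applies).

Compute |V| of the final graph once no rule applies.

Answer: 4

Derivation:
start.  V:4 E:7  edges: 0-p->1 0-r->1 0-p->2 0-r->2 0-p->3 1-q->1 2-p->1
1. fire R0 via {0↦1, 1↦0, 2↦3}  →  V:4 E:5  edges: 0-p->2 0-r->2 0-p->3 1-q->1 2-p->1
2. fire R0 via {0↦2, 1↦0, 2↦3}  →  V:4 E:3  edges: 0-p->3 1-q->1 2-p->1
final graph: no rule applies after step 2
NF nodes: {0:D, 1:C, 2:C, 3:A}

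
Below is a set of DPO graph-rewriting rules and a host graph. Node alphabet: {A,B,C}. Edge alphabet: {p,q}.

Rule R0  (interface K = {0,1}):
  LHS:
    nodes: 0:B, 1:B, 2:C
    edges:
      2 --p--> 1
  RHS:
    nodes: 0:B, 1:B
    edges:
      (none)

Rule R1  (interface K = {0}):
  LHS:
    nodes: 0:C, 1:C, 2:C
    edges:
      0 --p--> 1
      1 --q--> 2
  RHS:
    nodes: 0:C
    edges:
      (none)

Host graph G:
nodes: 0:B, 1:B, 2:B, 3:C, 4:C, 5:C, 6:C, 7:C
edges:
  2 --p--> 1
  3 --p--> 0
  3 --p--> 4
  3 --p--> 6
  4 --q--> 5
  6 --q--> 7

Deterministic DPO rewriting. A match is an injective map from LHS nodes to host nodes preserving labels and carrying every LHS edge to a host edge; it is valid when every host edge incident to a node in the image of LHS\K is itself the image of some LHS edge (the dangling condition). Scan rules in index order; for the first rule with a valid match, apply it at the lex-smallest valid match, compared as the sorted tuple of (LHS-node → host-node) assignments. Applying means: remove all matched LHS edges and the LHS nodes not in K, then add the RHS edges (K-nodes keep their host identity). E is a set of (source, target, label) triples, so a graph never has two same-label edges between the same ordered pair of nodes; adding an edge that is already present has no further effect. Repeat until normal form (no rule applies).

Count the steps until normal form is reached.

Answer: 3

Rewrite trace:
initial: |V|=8 |E|=6  E = 2-p->1 3-p->0 3-p->4 3-p->6 4-q->5 6-q->7
step 1: apply R1 at {0↦3, 1↦4, 2↦5}  → |V|=6 |E|=4  E = 2-p->1 3-p->0 3-p->6 6-q->7
step 2: apply R1 at {0↦3, 1↦6, 2↦7}  → |V|=4 |E|=2  E = 2-p->1 3-p->0
step 3: apply R0 at {0↦1, 1↦0, 2↦3}  → |V|=3 |E|=1  E = 2-p->1
normal form: no rule applies after step 3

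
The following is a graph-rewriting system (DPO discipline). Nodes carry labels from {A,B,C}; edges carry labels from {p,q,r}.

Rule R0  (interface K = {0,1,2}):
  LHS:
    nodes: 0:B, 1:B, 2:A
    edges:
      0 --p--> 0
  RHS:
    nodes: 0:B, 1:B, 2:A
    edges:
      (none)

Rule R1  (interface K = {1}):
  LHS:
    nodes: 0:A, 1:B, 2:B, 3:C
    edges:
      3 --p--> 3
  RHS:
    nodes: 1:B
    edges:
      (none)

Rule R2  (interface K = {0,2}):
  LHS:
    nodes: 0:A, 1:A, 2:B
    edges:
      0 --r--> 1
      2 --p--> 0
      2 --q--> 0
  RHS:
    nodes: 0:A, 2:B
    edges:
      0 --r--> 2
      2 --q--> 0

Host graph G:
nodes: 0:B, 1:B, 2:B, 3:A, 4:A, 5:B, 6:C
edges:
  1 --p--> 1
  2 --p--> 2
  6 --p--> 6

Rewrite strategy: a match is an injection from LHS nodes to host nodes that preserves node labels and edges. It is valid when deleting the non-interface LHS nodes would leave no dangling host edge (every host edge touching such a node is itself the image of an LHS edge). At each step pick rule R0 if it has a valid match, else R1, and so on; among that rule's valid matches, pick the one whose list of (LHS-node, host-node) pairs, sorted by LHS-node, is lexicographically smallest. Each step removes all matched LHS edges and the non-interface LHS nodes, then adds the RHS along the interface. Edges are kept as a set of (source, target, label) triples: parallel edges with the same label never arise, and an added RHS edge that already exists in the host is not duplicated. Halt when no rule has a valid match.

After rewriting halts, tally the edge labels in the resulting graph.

start.  V:7 E:3  edges: 1-p->1 2-p->2 6-p->6
1. fire R0 via {0↦1, 1↦0, 2↦3}  →  V:7 E:2  edges: 2-p->2 6-p->6
2. fire R0 via {0↦2, 1↦0, 2↦3}  →  V:7 E:1  edges: 6-p->6
3. fire R1 via {0↦3, 1↦0, 2↦1, 3↦6}  →  V:4 E:0  edges: ∅
halt: no rule applies after step 3
NF edges: []

Answer: (no edges)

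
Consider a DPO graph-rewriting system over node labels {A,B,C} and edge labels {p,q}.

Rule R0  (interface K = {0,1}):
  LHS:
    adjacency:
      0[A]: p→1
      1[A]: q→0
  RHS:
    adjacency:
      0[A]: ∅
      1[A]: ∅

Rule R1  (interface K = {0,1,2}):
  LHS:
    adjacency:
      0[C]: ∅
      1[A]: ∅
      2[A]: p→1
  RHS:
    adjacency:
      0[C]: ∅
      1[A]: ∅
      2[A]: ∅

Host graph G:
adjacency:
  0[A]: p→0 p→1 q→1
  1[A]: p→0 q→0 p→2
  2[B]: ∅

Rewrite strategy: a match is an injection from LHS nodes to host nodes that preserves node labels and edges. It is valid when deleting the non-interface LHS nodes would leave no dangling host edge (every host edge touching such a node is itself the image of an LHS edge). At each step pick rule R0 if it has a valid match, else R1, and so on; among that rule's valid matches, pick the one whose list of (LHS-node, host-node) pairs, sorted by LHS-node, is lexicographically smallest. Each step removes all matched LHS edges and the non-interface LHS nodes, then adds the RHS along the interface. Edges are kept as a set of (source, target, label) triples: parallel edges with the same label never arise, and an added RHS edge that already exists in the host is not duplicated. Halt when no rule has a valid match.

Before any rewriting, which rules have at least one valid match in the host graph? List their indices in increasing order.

Answer: [R0]

Steps:
R0: 2 valid matches — {0↦0, 1↦1}, {0↦1, 1↦0}
R1: no valid match — LHS pattern not found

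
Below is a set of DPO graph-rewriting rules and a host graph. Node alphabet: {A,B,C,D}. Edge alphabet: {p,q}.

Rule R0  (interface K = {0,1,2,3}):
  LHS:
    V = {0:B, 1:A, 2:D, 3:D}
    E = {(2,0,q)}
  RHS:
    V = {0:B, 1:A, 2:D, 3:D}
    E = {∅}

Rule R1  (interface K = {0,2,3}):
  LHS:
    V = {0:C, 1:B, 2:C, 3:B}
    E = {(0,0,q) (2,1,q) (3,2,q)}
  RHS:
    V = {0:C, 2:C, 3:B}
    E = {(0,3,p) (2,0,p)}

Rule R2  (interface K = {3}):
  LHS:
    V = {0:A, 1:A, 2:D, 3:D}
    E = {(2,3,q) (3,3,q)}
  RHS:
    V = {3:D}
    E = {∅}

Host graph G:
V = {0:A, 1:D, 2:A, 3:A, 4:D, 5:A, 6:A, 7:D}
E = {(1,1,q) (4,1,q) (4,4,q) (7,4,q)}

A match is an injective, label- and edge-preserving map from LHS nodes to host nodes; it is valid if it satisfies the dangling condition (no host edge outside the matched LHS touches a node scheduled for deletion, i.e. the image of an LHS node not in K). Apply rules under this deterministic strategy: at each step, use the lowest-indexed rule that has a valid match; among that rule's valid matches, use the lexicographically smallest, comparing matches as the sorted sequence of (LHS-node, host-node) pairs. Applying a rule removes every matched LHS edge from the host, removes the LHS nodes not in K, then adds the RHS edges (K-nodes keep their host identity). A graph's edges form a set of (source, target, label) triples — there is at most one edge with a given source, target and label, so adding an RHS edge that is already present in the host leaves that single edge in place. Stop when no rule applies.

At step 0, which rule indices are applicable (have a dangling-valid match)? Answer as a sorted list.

Answer: [R2]

Steps:
R0: no valid match — LHS pattern not found
R1: no valid match — LHS pattern not found
R2: 20 valid matches — {0↦0, 1↦2, 2↦7, 3↦4}, {0↦0, 1↦3, 2↦7, 3↦4}, {0↦0, 1↦5, 2↦7, 3↦4} (+17 more)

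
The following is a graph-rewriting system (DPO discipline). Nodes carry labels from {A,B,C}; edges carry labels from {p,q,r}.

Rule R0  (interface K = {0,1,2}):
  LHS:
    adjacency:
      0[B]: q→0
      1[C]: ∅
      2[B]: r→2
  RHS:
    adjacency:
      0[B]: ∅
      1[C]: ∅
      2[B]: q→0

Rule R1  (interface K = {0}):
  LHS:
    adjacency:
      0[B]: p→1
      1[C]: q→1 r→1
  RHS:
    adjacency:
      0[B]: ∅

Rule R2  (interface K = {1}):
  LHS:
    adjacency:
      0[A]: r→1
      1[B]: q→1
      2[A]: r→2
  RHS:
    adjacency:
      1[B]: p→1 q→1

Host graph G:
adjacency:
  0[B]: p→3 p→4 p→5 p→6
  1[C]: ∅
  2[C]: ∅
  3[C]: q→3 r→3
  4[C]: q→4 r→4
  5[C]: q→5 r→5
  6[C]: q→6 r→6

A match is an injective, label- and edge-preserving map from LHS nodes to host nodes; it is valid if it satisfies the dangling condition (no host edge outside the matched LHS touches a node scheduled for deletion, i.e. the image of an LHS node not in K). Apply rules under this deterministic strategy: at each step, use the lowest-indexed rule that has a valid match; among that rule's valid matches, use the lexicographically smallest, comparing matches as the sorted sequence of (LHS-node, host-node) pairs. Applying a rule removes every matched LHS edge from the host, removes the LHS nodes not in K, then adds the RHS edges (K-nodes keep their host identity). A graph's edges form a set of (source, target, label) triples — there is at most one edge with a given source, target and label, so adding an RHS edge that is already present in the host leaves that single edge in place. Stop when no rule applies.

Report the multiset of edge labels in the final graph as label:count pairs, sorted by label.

Answer: (no edges)

Rewrite trace:
start.  V:7 E:12  edges: 0-p->3 0-p->4 0-p->5 0-p->6 3-q->3 3-r->3 4-q->4 4-r->4 5-q->5 5-r->5 6-q->6 6-r->6
1. fire R1 via {0↦0, 1↦3}  →  V:6 E:9  edges: 0-p->4 0-p->5 0-p->6 4-q->4 4-r->4 5-q->5 5-r->5 6-q->6 6-r->6
2. fire R1 via {0↦0, 1↦4}  →  V:5 E:6  edges: 0-p->5 0-p->6 5-q->5 5-r->5 6-q->6 6-r->6
3. fire R1 via {0↦0, 1↦5}  →  V:4 E:3  edges: 0-p->6 6-q->6 6-r->6
4. fire R1 via {0↦0, 1↦6}  →  V:3 E:0  edges: ∅
halt: no rule applies after step 4
NF edges: []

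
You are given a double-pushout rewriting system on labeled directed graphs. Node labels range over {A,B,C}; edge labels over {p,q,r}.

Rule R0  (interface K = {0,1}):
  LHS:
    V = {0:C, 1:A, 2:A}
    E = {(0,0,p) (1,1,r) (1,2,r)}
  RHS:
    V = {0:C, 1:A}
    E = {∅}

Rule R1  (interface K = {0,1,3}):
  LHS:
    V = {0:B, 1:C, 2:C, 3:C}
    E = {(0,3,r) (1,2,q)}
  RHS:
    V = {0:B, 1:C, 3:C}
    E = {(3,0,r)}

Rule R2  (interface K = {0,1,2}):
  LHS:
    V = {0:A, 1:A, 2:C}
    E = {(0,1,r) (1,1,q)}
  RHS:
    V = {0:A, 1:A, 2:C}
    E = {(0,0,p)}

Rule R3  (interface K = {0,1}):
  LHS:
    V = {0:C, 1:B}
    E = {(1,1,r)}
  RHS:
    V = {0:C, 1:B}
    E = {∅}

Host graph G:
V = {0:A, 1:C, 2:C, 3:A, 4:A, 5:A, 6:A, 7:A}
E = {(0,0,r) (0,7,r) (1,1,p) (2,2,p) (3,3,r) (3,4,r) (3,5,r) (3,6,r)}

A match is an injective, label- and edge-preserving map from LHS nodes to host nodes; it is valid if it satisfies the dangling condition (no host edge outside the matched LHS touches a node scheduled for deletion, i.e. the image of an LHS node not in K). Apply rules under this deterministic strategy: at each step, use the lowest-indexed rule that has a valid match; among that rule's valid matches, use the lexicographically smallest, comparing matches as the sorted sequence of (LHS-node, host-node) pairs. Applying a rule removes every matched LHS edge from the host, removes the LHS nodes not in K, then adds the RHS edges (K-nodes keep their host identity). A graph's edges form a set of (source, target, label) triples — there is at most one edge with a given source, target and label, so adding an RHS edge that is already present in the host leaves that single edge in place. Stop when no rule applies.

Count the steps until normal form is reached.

start.  V:8 E:8  edges: 0-r->0 0-r->7 1-p->1 2-p->2 3-r->3 3-r->4 3-r->5 3-r->6
1. fire R0 via {0↦1, 1↦0, 2↦7}  →  V:7 E:5  edges: 2-p->2 3-r->3 3-r->4 3-r->5 3-r->6
2. fire R0 via {0↦2, 1↦3, 2↦4}  →  V:6 E:2  edges: 3-r->5 3-r->6
normal form: no rule applies after step 2

Answer: 2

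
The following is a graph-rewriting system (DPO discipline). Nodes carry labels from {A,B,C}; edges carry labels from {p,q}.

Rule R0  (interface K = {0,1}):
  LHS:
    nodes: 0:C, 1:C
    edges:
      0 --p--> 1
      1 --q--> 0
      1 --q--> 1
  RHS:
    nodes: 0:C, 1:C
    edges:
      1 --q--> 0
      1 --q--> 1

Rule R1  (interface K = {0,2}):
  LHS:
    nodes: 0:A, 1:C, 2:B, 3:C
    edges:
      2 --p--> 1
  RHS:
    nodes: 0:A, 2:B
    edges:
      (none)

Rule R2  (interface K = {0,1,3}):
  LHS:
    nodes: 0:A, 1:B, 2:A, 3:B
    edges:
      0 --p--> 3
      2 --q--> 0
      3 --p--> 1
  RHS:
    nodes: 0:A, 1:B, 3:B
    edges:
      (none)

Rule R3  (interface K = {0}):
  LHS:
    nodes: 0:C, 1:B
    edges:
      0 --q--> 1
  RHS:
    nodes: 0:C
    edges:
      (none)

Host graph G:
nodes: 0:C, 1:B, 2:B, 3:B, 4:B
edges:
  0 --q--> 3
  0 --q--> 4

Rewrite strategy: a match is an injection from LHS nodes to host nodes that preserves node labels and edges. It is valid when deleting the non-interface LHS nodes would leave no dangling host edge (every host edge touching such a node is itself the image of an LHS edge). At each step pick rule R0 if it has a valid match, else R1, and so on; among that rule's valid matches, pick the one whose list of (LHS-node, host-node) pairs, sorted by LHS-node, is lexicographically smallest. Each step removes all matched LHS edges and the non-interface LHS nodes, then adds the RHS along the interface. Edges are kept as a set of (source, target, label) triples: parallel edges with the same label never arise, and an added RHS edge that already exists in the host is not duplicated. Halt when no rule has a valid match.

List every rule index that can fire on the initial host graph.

Answer: [R3]

Derivation:
R0: no valid match — LHS pattern not found
R1: no valid match — LHS pattern not found
R2: no valid match — LHS pattern not found
R3: 2 valid matches — {0↦0, 1↦3}, {0↦0, 1↦4}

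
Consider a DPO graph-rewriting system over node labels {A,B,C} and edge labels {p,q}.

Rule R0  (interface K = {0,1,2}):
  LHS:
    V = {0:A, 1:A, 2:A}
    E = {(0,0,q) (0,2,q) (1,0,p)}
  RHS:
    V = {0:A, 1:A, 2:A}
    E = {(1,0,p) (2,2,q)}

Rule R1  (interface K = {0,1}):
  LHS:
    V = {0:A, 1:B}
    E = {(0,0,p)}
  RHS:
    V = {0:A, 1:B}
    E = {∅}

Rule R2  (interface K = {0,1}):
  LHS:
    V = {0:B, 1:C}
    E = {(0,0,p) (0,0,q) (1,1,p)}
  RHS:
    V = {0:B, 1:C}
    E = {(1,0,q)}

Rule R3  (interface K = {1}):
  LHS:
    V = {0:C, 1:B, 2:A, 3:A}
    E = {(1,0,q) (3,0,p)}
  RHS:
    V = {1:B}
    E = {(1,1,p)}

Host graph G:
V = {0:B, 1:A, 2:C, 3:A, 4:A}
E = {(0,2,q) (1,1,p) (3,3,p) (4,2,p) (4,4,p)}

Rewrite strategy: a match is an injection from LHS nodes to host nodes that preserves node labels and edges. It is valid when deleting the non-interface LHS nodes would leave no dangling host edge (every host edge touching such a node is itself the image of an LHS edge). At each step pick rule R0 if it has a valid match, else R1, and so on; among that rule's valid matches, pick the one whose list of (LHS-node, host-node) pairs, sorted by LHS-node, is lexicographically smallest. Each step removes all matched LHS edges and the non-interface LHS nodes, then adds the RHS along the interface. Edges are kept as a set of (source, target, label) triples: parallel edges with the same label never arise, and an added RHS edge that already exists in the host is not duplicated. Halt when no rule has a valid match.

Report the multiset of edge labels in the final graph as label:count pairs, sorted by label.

Answer: p:1

Derivation:
initial: |V|=5 |E|=5  E = 0-q->2 1-p->1 3-p->3 4-p->2 4-p->4
step 1: apply R1 at {0↦1, 1↦0}  → |V|=5 |E|=4  E = 0-q->2 3-p->3 4-p->2 4-p->4
step 2: apply R1 at {0↦3, 1↦0}  → |V|=5 |E|=3  E = 0-q->2 4-p->2 4-p->4
step 3: apply R1 at {0↦4, 1↦0}  → |V|=5 |E|=2  E = 0-q->2 4-p->2
step 4: apply R3 at {0↦2, 1↦0, 2↦1, 3↦4}  → |V|=2 |E|=1  E = 0-p->0
final graph: no rule applies after step 4
NF edges: [(0, 0, 'p')]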